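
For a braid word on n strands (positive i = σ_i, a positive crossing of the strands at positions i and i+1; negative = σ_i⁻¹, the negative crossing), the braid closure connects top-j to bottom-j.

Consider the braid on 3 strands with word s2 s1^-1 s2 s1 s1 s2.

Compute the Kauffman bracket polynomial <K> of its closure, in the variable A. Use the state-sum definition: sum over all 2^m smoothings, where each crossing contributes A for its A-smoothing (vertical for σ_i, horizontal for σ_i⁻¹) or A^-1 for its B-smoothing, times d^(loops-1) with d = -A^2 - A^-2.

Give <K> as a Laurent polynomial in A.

Braid: s2 s1^-1 s2 s1 s1 s2 on 3 strands, 6 crossings.
Writhe w = (#positive) - (#negative) = 5 - 1 = 4.
Computing the Kauffman bracket via state sum. There are 2^6 = 64 states.
Smooth each crossing (0=||, 1=⌣⌢); contribution A^(Σ sign_k(1-2s_k)) * d^(L-1).
Tabulate the states by total A-exponent and number of loops L (A-exp: L × count):
  A^6: L=2 ×1
  A^4: L=1 ×3, L=3 ×3
  A^2: L=2 ×14, L=4 ×1
  A^0: L=1 ×10, L=3 ×10
  A^-2: L=2 ×13, L=4 ×2
  A^-4: L=3 ×6
  A^-6: L=4 ×1
Each group contributes A^e * Σ count * d^(L-1):
Powers of d = -A^2 - A^-2: d^2 = A^4 + 2 + A^-4; d^3 = -A^6 - 3*A^2 - 3*A^-2 - A^-6.
  A^6 * (d) = -A^8 - A^4
  A^4 * (3 + 3*d^2) = 3*A^8 + 9*A^4 + 3
  A^2 * (14*d + d^3) = -A^8 - 17*A^4 - 17 - A^-4
  A^0 * (10 + 10*d^2) = 10*A^4 + 30 + 10*A^-4
  A^-2 * (13*d + 2*d^3) = -2*A^4 - 19 - 19*A^-4 - 2*A^-8
  A^-4 * (6*d^2) = 6 + 12*A^-4 + 6*A^-8
  A^-6 * (d^3) = -1 - 3*A^-4 - 3*A^-8 - A^-12
Summing the groups: <K> = A^8 - A^4 + 2 - A^-4 + A^-8 - A^-12

Answer: A^8 - A^4 + 2 - A^-4 + A^-8 - A^-12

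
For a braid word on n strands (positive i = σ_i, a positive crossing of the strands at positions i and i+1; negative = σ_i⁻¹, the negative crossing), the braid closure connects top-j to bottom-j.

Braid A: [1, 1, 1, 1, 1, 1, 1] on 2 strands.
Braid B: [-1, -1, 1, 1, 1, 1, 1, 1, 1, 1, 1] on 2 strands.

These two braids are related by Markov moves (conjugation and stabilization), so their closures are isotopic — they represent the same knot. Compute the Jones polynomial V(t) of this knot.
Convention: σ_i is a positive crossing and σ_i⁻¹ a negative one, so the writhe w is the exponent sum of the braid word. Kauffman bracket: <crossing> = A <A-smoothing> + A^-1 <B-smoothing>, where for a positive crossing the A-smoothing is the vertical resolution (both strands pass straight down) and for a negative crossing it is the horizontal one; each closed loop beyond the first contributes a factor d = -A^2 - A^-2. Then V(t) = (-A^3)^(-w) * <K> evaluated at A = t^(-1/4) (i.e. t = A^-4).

Markov-equivalent braids have isotopic closures, hence identical knot invariants. Strip the Markov moves from each word to reach a common short braid β, then compute V(t) once on β.
Braid A: s1 s1 s1 s1 s1 s1 s1 on 2 strands has no conjugating prefix/suffix or stabilization to strip; take β = s1 s1 s1 s1 s1 s1 s1.
Braid B: s1^-1 s1^-1 s1 s1 s1 s1 s1 s1 s1 s1 s1 on 2 strands reduces by inverse Markov moves (closure unchanged at each step):
  Deconjugate: the word is γ·β·γ⁻¹ with γ = s1^-1 s1^-1 (prefix) and γ⁻¹ = s1 s1 (suffix); strip both.
Reduced to β = s1 s1 s1 s1 s1 s1 s1 on 2 strands, 7 crossings.
Both give the same β = s1 s1 s1 s1 s1 s1 s1 on 2 strands, so one state sum suffices:
Braid: s1 s1 s1 s1 s1 s1 s1 on 2 strands, 7 crossings.
Writhe w = (#positive) - (#negative) = 7 - 0 = 7.
Computing the Kauffman bracket via state sum. There are 2^7 = 128 states.
Each crossing splits two ways (0=vertical, 1=horizontal). The state's weight is A^(#A-smoothings - #B-smoothings) * d^(loops - 1).
Tabulate the states by total A-exponent and number of loops L (A-exp: L × count):
  A^7: L=2 ×1
  A^5: L=1 ×7
  A^3: L=2 ×21
  A^1: L=3 ×35
  A^-1: L=4 ×35
  A^-3: L=5 ×21
  A^-5: L=6 ×7
  A^-7: L=7 ×1
Each group contributes A^e * Σ count * d^(L-1):
Powers of d = -A^2 - A^-2: d^2 = A^4 + 2 + A^-4; d^3 = -A^6 - 3*A^2 - 3*A^-2 - A^-6; d^4 = A^8 + 4*A^4 + 6 + 4*A^-4 + A^-8; d^5 = -A^10 - 5*A^6 - 10*A^2 - 10*A^-2 - 5*A^-6 - A^-10; d^6 = A^12 + 6*A^8 + 15*A^4 + 20 + 15*A^-4 + 6*A^-8 + A^-12.
  A^7 * (d) = -A^9 - A^5
  A^5 * (7) = 7*A^5
  A^3 * (21*d) = -21*A^5 - 21*A
  A^1 * (35*d^2) = 35*A^5 + 70*A + 35*A^-3
  A^-1 * (35*d^3) = -35*A^5 - 105*A - 105*A^-3 - 35*A^-7
  A^-3 * (21*d^4) = 21*A^5 + 84*A + 126*A^-3 + 84*A^-7 + 21*A^-11
  A^-5 * (7*d^5) = -7*A^5 - 35*A - 70*A^-3 - 70*A^-7 - 35*A^-11 - 7*A^-15
  A^-7 * (d^6) = A^5 + 6*A + 15*A^-3 + 20*A^-7 + 15*A^-11 + 6*A^-15 + A^-19
Summing the groups: <K> = -A^9 - A + A^-3 - A^-7 + A^-11 - A^-15 + A^-19
Normalise by the writhe: (-A^3)^(-w) = (-A^3)^(-7) = -A^-21, so f(A) = -A^-21 * <K> = A^-12 + A^-20 - A^-24 + A^-28 - A^-32 + A^-36 - A^-40.
Substitute A = t^(-1/4), i.e. A^e → t^(-e/4): V(t) = -t^10 + t^9 - t^8 + t^7 - t^6 + t^5 + t^3

Answer: -t^10 + t^9 - t^8 + t^7 - t^6 + t^5 + t^3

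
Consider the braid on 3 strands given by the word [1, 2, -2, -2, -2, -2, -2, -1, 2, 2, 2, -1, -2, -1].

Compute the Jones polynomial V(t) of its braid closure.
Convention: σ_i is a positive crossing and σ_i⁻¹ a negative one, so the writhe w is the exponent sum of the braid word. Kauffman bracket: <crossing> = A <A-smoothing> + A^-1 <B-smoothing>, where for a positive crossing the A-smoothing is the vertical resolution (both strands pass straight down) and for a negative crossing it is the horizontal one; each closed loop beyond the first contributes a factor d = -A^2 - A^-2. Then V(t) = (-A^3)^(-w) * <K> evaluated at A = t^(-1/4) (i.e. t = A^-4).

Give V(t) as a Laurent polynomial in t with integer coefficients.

The presented braid s1 s2 s2^-1 s2^-1 s2^-1 s2^-1 s2^-1 s1^-1 s2 s2 s2 s1^-1 s2^-1 s1^-1 on 3 strands reduces by inverse Markov moves (closure unchanged at each step):
  Deconjugate: the word is γ·β·γ⁻¹ with γ = s1 s2 (prefix) and γ⁻¹ = s2^-1 s1^-1 (suffix); strip both.
Reduced to β = s2^-1 s2^-1 s2^-1 s2^-1 s2^-1 s1^-1 s2 s2 s2 s1^-1 on 3 strands, 10 crossings.
Compute on β:
Braid: s2^-1 s2^-1 s2^-1 s2^-1 s2^-1 s1^-1 s2 s2 s2 s1^-1 on 3 strands, 10 crossings.
Writhe w = (#positive) - (#negative) = 3 - 7 = -4.
Enumerate smoothing states for the bracket polynomial. There are 2^10 = 1024 states.
Each crossing splits two ways (0=vertical, 1=horizontal). The state's weight is A^(#A-smoothings - #B-smoothings) * d^(loops - 1).
Tabulate the states by total A-exponent and number of loops L (A-exp: L × count):
  A^10: L=6 ×1
  A^8: L=5 ×10
  A^6: L=4 ×35, L=6 ×10
  A^4: L=3 ×60, L=5 ×50, L=7 ×10
  A^2: L=2 ×55, L=4 ×100, L=6 ×50, L=8 ×5
  A^0: L=1 ×25, L=3 ×101, L=5 ×100, L=7 ×25, L=9 ×1
  A^-2: L=2 ×55, L=4 ×100, L=6 ×50, L=8 ×5
  A^-4: L=1 ×6, L=3 ×54, L=5 ×50, L=7 ×10
  A^-6: L=2 ×9, L=4 ×26, L=6 ×10
  A^-8: L=3 ×5, L=5 ×5
  A^-10: L=4 ×1
Each group contributes A^e * Σ count * d^(L-1):
Powers of d = -A^2 - A^-2: d^2 = A^4 + 2 + A^-4; d^3 = -A^6 - 3*A^2 - 3*A^-2 - A^-6; d^4 = A^8 + 4*A^4 + 6 + 4*A^-4 + A^-8; d^5 = -A^10 - 5*A^6 - 10*A^2 - 10*A^-2 - 5*A^-6 - A^-10; d^6 = A^12 + 6*A^8 + 15*A^4 + 20 + 15*A^-4 + 6*A^-8 + A^-12; d^7 = -A^14 - 7*A^10 - 21*A^6 - 35*A^2 - 35*A^-2 - 21*A^-6 - 7*A^-10 - A^-14; d^8 = A^16 + 8*A^12 + 28*A^8 + 56*A^4 + 70 + 56*A^-4 + 28*A^-8 + 8*A^-12 + A^-16.
  A^10 * (d^5) = -A^20 - 5*A^16 - 10*A^12 - 10*A^8 - 5*A^4 - 1
  A^8 * (10*d^4) = 10*A^16 + 40*A^12 + 60*A^8 + 40*A^4 + 10
  A^6 * (35*d^3 + 10*d^5) = -10*A^16 - 85*A^12 - 205*A^8 - 205*A^4 - 85 - 10*A^-4
  A^4 * (60*d^2 + 50*d^4 + 10*d^6) = 10*A^16 + 110*A^12 + 410*A^8 + 620*A^4 + 410 + 110*A^-4 + 10*A^-8
  A^2 * (55*d + 100*d^3 + 50*d^5 + 5*d^7) = -5*A^16 - 85*A^12 - 455*A^8 - 1030*A^4 - 1030 - 455*A^-4 - 85*A^-8 - 5*A^-12
  A^0 * (25 + 101*d^2 + 100*d^4 + 25*d^6 + d^8) = A^16 + 33*A^12 + 278*A^8 + 932*A^4 + 1397 + 932*A^-4 + 278*A^-8 + 33*A^-12 + A^-16
  A^-2 * (55*d + 100*d^3 + 50*d^5 + 5*d^7) = -5*A^12 - 85*A^8 - 455*A^4 - 1030 - 1030*A^-4 - 455*A^-8 - 85*A^-12 - 5*A^-16
  A^-4 * (6 + 54*d^2 + 50*d^4 + 10*d^6) = 10*A^8 + 110*A^4 + 404 + 614*A^-4 + 404*A^-8 + 110*A^-12 + 10*A^-16
  A^-6 * (9*d + 26*d^3 + 10*d^5) = -10*A^4 - 76 - 187*A^-4 - 187*A^-8 - 76*A^-12 - 10*A^-16
  A^-8 * (5*d^2 + 5*d^4) = 5 + 25*A^-4 + 40*A^-8 + 25*A^-12 + 5*A^-16
  A^-10 * (d^3) = -A^-4 - 3*A^-8 - 3*A^-12 - A^-16
Summing the groups: <K> = -A^20 + A^16 - 2*A^12 + 3*A^8 - 3*A^4 + 4 - 2*A^-4 + 2*A^-8 - A^-12
Normalise by the writhe: (-A^3)^(-w) = (-A^3)^(4) = A^12, so f(A) = A^12 * <K> = -A^32 + A^28 - 2*A^24 + 3*A^20 - 3*A^16 + 4*A^12 - 2*A^8 + 2*A^4 - 1.
Substitute A = t^(-1/4), i.e. A^e → t^(-e/4): V(t) = -1 + 2*t^-1 - 2*t^-2 + 4*t^-3 - 3*t^-4 + 3*t^-5 - 2*t^-6 + t^-7 - t^-8

Answer: -1 + 2*t^-1 - 2*t^-2 + 4*t^-3 - 3*t^-4 + 3*t^-5 - 2*t^-6 + t^-7 - t^-8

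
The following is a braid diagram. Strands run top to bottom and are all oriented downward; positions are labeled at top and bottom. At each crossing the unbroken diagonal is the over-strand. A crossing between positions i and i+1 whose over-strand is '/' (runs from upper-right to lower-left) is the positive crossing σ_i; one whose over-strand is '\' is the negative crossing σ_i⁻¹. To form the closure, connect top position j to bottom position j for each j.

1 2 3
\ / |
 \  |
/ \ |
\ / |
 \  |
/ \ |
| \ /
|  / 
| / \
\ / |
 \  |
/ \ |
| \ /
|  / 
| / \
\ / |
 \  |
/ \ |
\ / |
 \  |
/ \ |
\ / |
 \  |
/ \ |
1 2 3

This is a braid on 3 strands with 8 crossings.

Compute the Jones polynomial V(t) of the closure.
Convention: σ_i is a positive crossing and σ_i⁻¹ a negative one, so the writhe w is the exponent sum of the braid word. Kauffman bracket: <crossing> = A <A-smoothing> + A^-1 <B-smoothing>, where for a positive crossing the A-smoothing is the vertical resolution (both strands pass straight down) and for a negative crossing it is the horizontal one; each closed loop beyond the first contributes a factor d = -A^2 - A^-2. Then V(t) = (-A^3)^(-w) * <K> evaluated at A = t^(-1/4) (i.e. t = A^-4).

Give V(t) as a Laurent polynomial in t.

1 - t^-1 + 2*t^-2 - 2*t^-3 + 3*t^-4 - 3*t^-5 + 2*t^-6 - 2*t^-7 + t^-8

Derivation:
Reading the diagram top to bottom ('/'-over between positions i,i+1 = s_i, '\'-over = s_i^-1): braid word = s1^-1 s1^-1 s2 s1^-1 s2 s1^-1 s1^-1 s1^-1.
Braid: s1^-1 s1^-1 s2 s1^-1 s2 s1^-1 s1^-1 s1^-1 on 3 strands, 8 crossings.
Writhe w = (#positive) - (#negative) = 2 - 6 = -4.
State-sum expansion of <K>. There are 2^8 = 256 states.
Smooth each crossing (0=||, 1=⌣⌢); contribution A^(Σ sign_k(1-2s_k)) * d^(L-1).
Tabulate the states by total A-exponent and number of loops L (A-exp: L × count):
  A^8: L=7 ×1
  A^6: L=6 ×8
  A^4: L=5 ×28
  A^2: L=4 ×55, L=6 ×1
  A^0: L=3 ×65, L=5 ×5
  A^-2: L=2 ×46, L=4 ×10
  A^-4: L=1 ×17, L=3 ×11
  A^-6: L=2 ×8
  A^-8: L=3 ×1
Each group contributes A^e * Σ count * d^(L-1):
Powers of d = -A^2 - A^-2: d^2 = A^4 + 2 + A^-4; d^3 = -A^6 - 3*A^2 - 3*A^-2 - A^-6; d^4 = A^8 + 4*A^4 + 6 + 4*A^-4 + A^-8; d^5 = -A^10 - 5*A^6 - 10*A^2 - 10*A^-2 - 5*A^-6 - A^-10; d^6 = A^12 + 6*A^8 + 15*A^4 + 20 + 15*A^-4 + 6*A^-8 + A^-12.
  A^8 * (d^6) = A^20 + 6*A^16 + 15*A^12 + 20*A^8 + 15*A^4 + 6 + A^-4
  A^6 * (8*d^5) = -8*A^16 - 40*A^12 - 80*A^8 - 80*A^4 - 40 - 8*A^-4
  A^4 * (28*d^4) = 28*A^12 + 112*A^8 + 168*A^4 + 112 + 28*A^-4
  A^2 * (55*d^3 + d^5) = -A^12 - 60*A^8 - 175*A^4 - 175 - 60*A^-4 - A^-8
  A^0 * (65*d^2 + 5*d^4) = 5*A^8 + 85*A^4 + 160 + 85*A^-4 + 5*A^-8
  A^-2 * (46*d + 10*d^3) = -10*A^4 - 76 - 76*A^-4 - 10*A^-8
  A^-4 * (17 + 11*d^2) = 11 + 39*A^-4 + 11*A^-8
  A^-6 * (8*d) = -8*A^-4 - 8*A^-8
  A^-8 * (d^2) = A^-4 + 2*A^-8 + A^-12
Summing the groups: <K> = A^20 - 2*A^16 + 2*A^12 - 3*A^8 + 3*A^4 - 2 + 2*A^-4 - A^-8 + A^-12
Normalise by the writhe: (-A^3)^(-w) = (-A^3)^(4) = A^12, so f(A) = A^12 * <K> = A^32 - 2*A^28 + 2*A^24 - 3*A^20 + 3*A^16 - 2*A^12 + 2*A^8 - A^4 + 1.
Substitute A = t^(-1/4), i.e. A^e → t^(-e/4): V(t) = 1 - t^-1 + 2*t^-2 - 2*t^-3 + 3*t^-4 - 3*t^-5 + 2*t^-6 - 2*t^-7 + t^-8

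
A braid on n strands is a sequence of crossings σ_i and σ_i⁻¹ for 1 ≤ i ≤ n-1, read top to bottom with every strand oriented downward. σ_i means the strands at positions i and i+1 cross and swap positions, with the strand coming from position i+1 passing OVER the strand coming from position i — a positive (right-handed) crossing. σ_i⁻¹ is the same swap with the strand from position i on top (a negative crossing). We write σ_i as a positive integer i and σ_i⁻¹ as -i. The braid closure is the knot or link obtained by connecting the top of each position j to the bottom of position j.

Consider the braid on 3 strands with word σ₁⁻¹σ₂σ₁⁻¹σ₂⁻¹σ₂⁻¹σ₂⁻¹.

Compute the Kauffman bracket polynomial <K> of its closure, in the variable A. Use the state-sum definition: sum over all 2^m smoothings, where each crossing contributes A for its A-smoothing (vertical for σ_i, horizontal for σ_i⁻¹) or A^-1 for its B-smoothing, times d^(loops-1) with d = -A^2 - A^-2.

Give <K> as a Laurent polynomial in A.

Braid: s1^-1 s2 s1^-1 s2^-1 s2^-1 s2^-1 on 3 strands, 6 crossings.
Writhe w = (#positive) - (#negative) = 1 - 5 = -4.
State-sum expansion of <K>. There are 2^6 = 64 states.
For each crossing: s=0 is the vertical smoothing, s=1 horizontal. Crossing k contributes A^(sign_k * (1 - 2*s_k)); loop factor d = -A^2 - A^-2.
Tabulate the states by total A-exponent and number of loops L (A-exp: L × count):
  A^6: L=4 ×1
  A^4: L=3 ×6
  A^2: L=2 ×12, L=4 ×3
  A^0: L=1 ×9, L=3 ×10, L=5 ×1
  A^-2: L=2 ×12, L=4 ×3
  A^-4: L=1 ×2, L=3 ×4
  A^-6: L=2 ×1
Each group contributes A^e * Σ count * d^(L-1):
Powers of d = -A^2 - A^-2: d^2 = A^4 + 2 + A^-4; d^3 = -A^6 - 3*A^2 - 3*A^-2 - A^-6; d^4 = A^8 + 4*A^4 + 6 + 4*A^-4 + A^-8.
  A^6 * (d^3) = -A^12 - 3*A^8 - 3*A^4 - 1
  A^4 * (6*d^2) = 6*A^8 + 12*A^4 + 6
  A^2 * (12*d + 3*d^3) = -3*A^8 - 21*A^4 - 21 - 3*A^-4
  A^0 * (9 + 10*d^2 + d^4) = A^8 + 14*A^4 + 35 + 14*A^-4 + A^-8
  A^-2 * (12*d + 3*d^3) = -3*A^4 - 21 - 21*A^-4 - 3*A^-8
  A^-4 * (2 + 4*d^2) = 4 + 10*A^-4 + 4*A^-8
  A^-6 * (d) = -A^-4 - A^-8
Summing the groups: <K> = -A^12 + A^8 - A^4 + 2 - A^-4 + A^-8

Answer: -A^12 + A^8 - A^4 + 2 - A^-4 + A^-8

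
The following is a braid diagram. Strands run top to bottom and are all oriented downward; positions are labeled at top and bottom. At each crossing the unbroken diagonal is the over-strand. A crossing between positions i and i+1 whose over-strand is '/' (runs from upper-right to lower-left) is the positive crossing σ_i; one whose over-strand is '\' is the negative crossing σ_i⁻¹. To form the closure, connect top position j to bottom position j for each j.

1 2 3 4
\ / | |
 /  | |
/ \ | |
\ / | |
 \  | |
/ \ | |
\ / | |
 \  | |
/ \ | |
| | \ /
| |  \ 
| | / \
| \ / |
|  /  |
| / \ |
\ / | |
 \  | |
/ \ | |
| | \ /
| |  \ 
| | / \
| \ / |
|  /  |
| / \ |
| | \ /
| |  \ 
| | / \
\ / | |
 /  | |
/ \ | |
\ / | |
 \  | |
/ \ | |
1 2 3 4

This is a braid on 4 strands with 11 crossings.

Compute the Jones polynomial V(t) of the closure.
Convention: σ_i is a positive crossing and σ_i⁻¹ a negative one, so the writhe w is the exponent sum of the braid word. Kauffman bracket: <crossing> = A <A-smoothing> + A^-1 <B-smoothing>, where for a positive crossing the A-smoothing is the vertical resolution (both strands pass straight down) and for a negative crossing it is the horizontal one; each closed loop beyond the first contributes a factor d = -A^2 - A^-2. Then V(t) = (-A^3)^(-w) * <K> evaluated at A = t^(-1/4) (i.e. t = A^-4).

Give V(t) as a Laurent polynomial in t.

t - 2 + 3*t^-1 - 3*t^-2 + 4*t^-3 - 3*t^-4 + 2*t^-5 - t^-6

Derivation:
Reading the diagram top to bottom ('/'-over between positions i,i+1 = s_i, '\'-over = s_i^-1): braid word = s1 s1^-1 s1^-1 s3^-1 s2 s1^-1 s3^-1 s2 s3^-1 s1 s1^-1.
The presented braid s1 s1^-1 s1^-1 s3^-1 s2 s1^-1 s3^-1 s2 s3^-1 s1 s1^-1 on 4 strands reduces by inverse Markov moves (closure unchanged at each step):
  Deconjugate: the word is γ·β·γ⁻¹ with γ = s1 s1^-1 (prefix) and γ⁻¹ = s1 s1^-1 (suffix); strip both.
Reduced to β = s1^-1 s3^-1 s2 s1^-1 s3^-1 s2 s3^-1 on 4 strands, 7 crossings.
Compute on β:
Braid: s1^-1 s3^-1 s2 s1^-1 s3^-1 s2 s3^-1 on 4 strands, 7 crossings.
Writhe w = (#positive) - (#negative) = 2 - 5 = -3.
State-sum expansion of <K>. There are 2^7 = 128 states.
Smooth each crossing (0=||, 1=⌣⌢); contribution A^(Σ sign_k(1-2s_k)) * d^(L-1).
Tabulate the states by total A-exponent and number of loops L (A-exp: L × count):
  A^7: L=5 ×1
  A^5: L=4 ×7
  A^3: L=3 ×20, L=5 ×1
  A^1: L=2 ×29, L=4 ×6
  A^-1: L=1 ×19, L=3 ×16
  A^-3: L=2 ×19, L=4 ×2
  A^-5: L=3 ×7
  A^-7: L=4 ×1
Each group contributes A^e * Σ count * d^(L-1):
Powers of d = -A^2 - A^-2: d^2 = A^4 + 2 + A^-4; d^3 = -A^6 - 3*A^2 - 3*A^-2 - A^-6; d^4 = A^8 + 4*A^4 + 6 + 4*A^-4 + A^-8.
  A^7 * (d^4) = A^15 + 4*A^11 + 6*A^7 + 4*A^3 + A^-1
  A^5 * (7*d^3) = -7*A^11 - 21*A^7 - 21*A^3 - 7*A^-1
  A^3 * (20*d^2 + d^4) = A^11 + 24*A^7 + 46*A^3 + 24*A^-1 + A^-5
  A^1 * (29*d + 6*d^3) = -6*A^7 - 47*A^3 - 47*A^-1 - 6*A^-5
  A^-1 * (19 + 16*d^2) = 16*A^3 + 51*A^-1 + 16*A^-5
  A^-3 * (19*d + 2*d^3) = -2*A^3 - 25*A^-1 - 25*A^-5 - 2*A^-9
  A^-5 * (7*d^2) = 7*A^-1 + 14*A^-5 + 7*A^-9
  A^-7 * (d^3) = -A^-1 - 3*A^-5 - 3*A^-9 - A^-13
Summing the groups: <K> = A^15 - 2*A^11 + 3*A^7 - 4*A^3 + 3*A^-1 - 3*A^-5 + 2*A^-9 - A^-13
Normalise by the writhe: (-A^3)^(-w) = (-A^3)^(3) = -A^9, so f(A) = -A^9 * <K> = -A^24 + 2*A^20 - 3*A^16 + 4*A^12 - 3*A^8 + 3*A^4 - 2 + A^-4.
Substitute A = t^(-1/4), i.e. A^e → t^(-e/4): V(t) = t - 2 + 3*t^-1 - 3*t^-2 + 4*t^-3 - 3*t^-4 + 2*t^-5 - t^-6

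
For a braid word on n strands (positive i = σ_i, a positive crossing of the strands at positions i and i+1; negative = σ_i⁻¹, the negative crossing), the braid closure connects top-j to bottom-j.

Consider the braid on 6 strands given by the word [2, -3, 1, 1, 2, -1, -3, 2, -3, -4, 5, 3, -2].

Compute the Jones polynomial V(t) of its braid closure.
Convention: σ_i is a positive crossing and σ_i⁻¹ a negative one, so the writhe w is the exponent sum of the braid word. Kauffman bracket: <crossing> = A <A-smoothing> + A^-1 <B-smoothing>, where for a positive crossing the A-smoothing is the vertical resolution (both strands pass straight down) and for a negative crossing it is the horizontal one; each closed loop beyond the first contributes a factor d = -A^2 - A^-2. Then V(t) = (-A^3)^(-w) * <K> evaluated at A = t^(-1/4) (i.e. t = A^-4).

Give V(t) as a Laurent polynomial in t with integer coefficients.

t^4 - t^3 + t^2 - 2*t + 2 - t^-1 + t^-2

Derivation:
The presented braid s2 s3^-1 s1 s1 s2 s1^-1 s3^-1 s2 s3^-1 s4^-1 s5 s3 s2^-1 on 6 strands reduces by inverse Markov moves (closure unchanged at each step):
  Deconjugate: the word is γ·β·γ⁻¹ with γ = s2 s3^-1 (prefix) and γ⁻¹ = s3 s2^-1 (suffix); strip both.
  Destabilize: the word has the form β·s5 where s5 occurs only as the final letter (β ∈ B_5); drop it and the last strand → 5 strands.
  Destabilize: the word has the form β·s4^-1 where s4^-1 occurs only as the final letter (β ∈ B_4); drop it and the last strand → 4 strands.
Reduced to β = s1 s1 s2 s1^-1 s3^-1 s2 s3^-1 on 4 strands, 7 crossings.
Compute on β:
Braid: s1 s1 s2 s1^-1 s3^-1 s2 s3^-1 on 4 strands, 7 crossings.
Writhe w = (#positive) - (#negative) = 4 - 3 = 1.
Enumerate smoothing states for the bracket polynomial. There are 2^7 = 128 states.
Each crossing splits two ways (0=vertical, 1=horizontal). The state's weight is A^(#A-smoothings - #B-smoothings) * d^(loops - 1).
Tabulate the states by total A-exponent and number of loops L (A-exp: L × count):
  A^7: L=3 ×1
  A^5: L=2 ×4, L=4 ×3
  A^3: L=1 ×5, L=3 ×15, L=5 ×1
  A^1: L=2 ×27, L=4 ×8
  A^-1: L=1 ×14, L=3 ×20, L=5 ×1
  A^-3: L=2 ×17, L=4 ×4
  A^-5: L=3 ×7
  A^-7: L=4 ×1
Each group contributes A^e * Σ count * d^(L-1):
Powers of d = -A^2 - A^-2: d^2 = A^4 + 2 + A^-4; d^3 = -A^6 - 3*A^2 - 3*A^-2 - A^-6; d^4 = A^8 + 4*A^4 + 6 + 4*A^-4 + A^-8.
  A^7 * (d^2) = A^11 + 2*A^7 + A^3
  A^5 * (4*d + 3*d^3) = -3*A^11 - 13*A^7 - 13*A^3 - 3*A^-1
  A^3 * (5 + 15*d^2 + d^4) = A^11 + 19*A^7 + 41*A^3 + 19*A^-1 + A^-5
  A^1 * (27*d + 8*d^3) = -8*A^7 - 51*A^3 - 51*A^-1 - 8*A^-5
  A^-1 * (14 + 20*d^2 + d^4) = A^7 + 24*A^3 + 60*A^-1 + 24*A^-5 + A^-9
  A^-3 * (17*d + 4*d^3) = -4*A^3 - 29*A^-1 - 29*A^-5 - 4*A^-9
  A^-5 * (7*d^2) = 7*A^-1 + 14*A^-5 + 7*A^-9
  A^-7 * (d^3) = -A^-1 - 3*A^-5 - 3*A^-9 - A^-13
Summing the groups: <K> = -A^11 + A^7 - 2*A^3 + 2*A^-1 - A^-5 + A^-9 - A^-13
Normalise by the writhe: (-A^3)^(-w) = (-A^3)^(-1) = -A^-3, so f(A) = -A^-3 * <K> = A^8 - A^4 + 2 - 2*A^-4 + A^-8 - A^-12 + A^-16.
Substitute A = t^(-1/4), i.e. A^e → t^(-e/4): V(t) = t^4 - t^3 + t^2 - 2*t + 2 - t^-1 + t^-2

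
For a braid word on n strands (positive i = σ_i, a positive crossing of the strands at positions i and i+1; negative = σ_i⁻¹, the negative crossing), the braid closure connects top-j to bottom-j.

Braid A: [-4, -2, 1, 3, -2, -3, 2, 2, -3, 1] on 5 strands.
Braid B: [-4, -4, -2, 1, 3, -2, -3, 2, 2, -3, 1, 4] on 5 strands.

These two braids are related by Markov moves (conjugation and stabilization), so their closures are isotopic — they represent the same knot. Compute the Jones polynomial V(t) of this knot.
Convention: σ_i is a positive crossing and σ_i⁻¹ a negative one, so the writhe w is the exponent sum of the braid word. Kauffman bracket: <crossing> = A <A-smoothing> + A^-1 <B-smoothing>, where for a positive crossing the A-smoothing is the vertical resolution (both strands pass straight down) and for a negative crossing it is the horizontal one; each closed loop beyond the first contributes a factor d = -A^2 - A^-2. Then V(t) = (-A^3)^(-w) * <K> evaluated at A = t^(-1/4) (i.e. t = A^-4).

t^3 - t^2 + t - 1 + t^-1 - t^-2 + t^-3

Derivation:
Markov-equivalent braids have isotopic closures, hence identical knot invariants. Strip the Markov moves from each word to reach a common short braid β, then compute V(t) once on β.
Braid A: s4^-1 s2^-1 s1 s3 s2^-1 s3^-1 s2 s2 s3^-1 s1 on 5 strands has no conjugating prefix/suffix or stabilization to strip; take β = s4^-1 s2^-1 s1 s3 s2^-1 s3^-1 s2 s2 s3^-1 s1.
Braid B: s4^-1 s4^-1 s2^-1 s1 s3 s2^-1 s3^-1 s2 s2 s3^-1 s1 s4 on 5 strands reduces by inverse Markov moves (closure unchanged at each step):
  Deconjugate: the word is γ·β·γ⁻¹ with γ = s4^-1 (prefix) and γ⁻¹ = s4 (suffix); strip both.
Reduced to β = s4^-1 s2^-1 s1 s3 s2^-1 s3^-1 s2 s2 s3^-1 s1 on 5 strands, 10 crossings.
Both give the same β = s4^-1 s2^-1 s1 s3 s2^-1 s3^-1 s2 s2 s3^-1 s1 on 5 strands, so one state sum suffices:
Braid: s4^-1 s2^-1 s1 s3 s2^-1 s3^-1 s2 s2 s3^-1 s1 on 5 strands, 10 crossings.
Writhe w = (#positive) - (#negative) = 5 - 5 = 0.
Enumerate smoothing states for the bracket polynomial. There are 2^10 = 1024 states.
Smooth each crossing (0=||, 1=⌣⌢); contribution A^(Σ sign_k(1-2s_k)) * d^(L-1).
Tabulate the states by total A-exponent and number of loops L (A-exp: L × count):
  A^10: L=4 ×1
  A^8: L=3 ×9, L=5 ×1
  A^6: L=2 ×27, L=4 ×18
  A^4: L=1 ×28, L=3 ×78, L=5 ×14
  A^2: L=2 ×116, L=4 ×88, L=6 ×6
  A^0: L=1 ×27, L=3 ×178, L=5 ×46, L=7 ×1
  A^-2: L=2 ×78, L=4 ×123, L=6 ×9
  A^-4: L=1 ×6, L=3 ×78, L=5 ×36
  A^-6: L=2 ×11, L=4 ×31, L=6 ×3
  A^-8: L=3 ×6, L=5 ×4
  A^-10: L=4 ×1
Each group contributes A^e * Σ count * d^(L-1):
Powers of d = -A^2 - A^-2: d^2 = A^4 + 2 + A^-4; d^3 = -A^6 - 3*A^2 - 3*A^-2 - A^-6; d^4 = A^8 + 4*A^4 + 6 + 4*A^-4 + A^-8; d^5 = -A^10 - 5*A^6 - 10*A^2 - 10*A^-2 - 5*A^-6 - A^-10; d^6 = A^12 + 6*A^8 + 15*A^4 + 20 + 15*A^-4 + 6*A^-8 + A^-12.
  A^10 * (d^3) = -A^16 - 3*A^12 - 3*A^8 - A^4
  A^8 * (9*d^2 + d^4) = A^16 + 13*A^12 + 24*A^8 + 13*A^4 + 1
  A^6 * (27*d + 18*d^3) = -18*A^12 - 81*A^8 - 81*A^4 - 18
  A^4 * (28 + 78*d^2 + 14*d^4) = 14*A^12 + 134*A^8 + 268*A^4 + 134 + 14*A^-4
  A^2 * (116*d + 88*d^3 + 6*d^5) = -6*A^12 - 118*A^8 - 440*A^4 - 440 - 118*A^-4 - 6*A^-8
  A^0 * (27 + 178*d^2 + 46*d^4 + d^6) = A^12 + 52*A^8 + 377*A^4 + 679 + 377*A^-4 + 52*A^-8 + A^-12
  A^-2 * (78*d + 123*d^3 + 9*d^5) = -9*A^8 - 168*A^4 - 537 - 537*A^-4 - 168*A^-8 - 9*A^-12
  A^-4 * (6 + 78*d^2 + 36*d^4) = 36*A^4 + 222 + 378*A^-4 + 222*A^-8 + 36*A^-12
  A^-6 * (11*d + 31*d^3 + 3*d^5) = -3*A^4 - 46 - 134*A^-4 - 134*A^-8 - 46*A^-12 - 3*A^-16
  A^-8 * (6*d^2 + 4*d^4) = 4 + 22*A^-4 + 36*A^-8 + 22*A^-12 + 4*A^-16
  A^-10 * (d^3) = -A^-4 - 3*A^-8 - 3*A^-12 - A^-16
Summing the groups: <K> = A^12 - A^8 + A^4 - 1 + A^-4 - A^-8 + A^-12
Normalise by the writhe: (-A^3)^(-w) = (-A^3)^(0) = 1, so f(A) = 1 * <K> = A^12 - A^8 + A^4 - 1 + A^-4 - A^-8 + A^-12.
Substitute A = t^(-1/4), i.e. A^e → t^(-e/4): V(t) = t^3 - t^2 + t - 1 + t^-1 - t^-2 + t^-3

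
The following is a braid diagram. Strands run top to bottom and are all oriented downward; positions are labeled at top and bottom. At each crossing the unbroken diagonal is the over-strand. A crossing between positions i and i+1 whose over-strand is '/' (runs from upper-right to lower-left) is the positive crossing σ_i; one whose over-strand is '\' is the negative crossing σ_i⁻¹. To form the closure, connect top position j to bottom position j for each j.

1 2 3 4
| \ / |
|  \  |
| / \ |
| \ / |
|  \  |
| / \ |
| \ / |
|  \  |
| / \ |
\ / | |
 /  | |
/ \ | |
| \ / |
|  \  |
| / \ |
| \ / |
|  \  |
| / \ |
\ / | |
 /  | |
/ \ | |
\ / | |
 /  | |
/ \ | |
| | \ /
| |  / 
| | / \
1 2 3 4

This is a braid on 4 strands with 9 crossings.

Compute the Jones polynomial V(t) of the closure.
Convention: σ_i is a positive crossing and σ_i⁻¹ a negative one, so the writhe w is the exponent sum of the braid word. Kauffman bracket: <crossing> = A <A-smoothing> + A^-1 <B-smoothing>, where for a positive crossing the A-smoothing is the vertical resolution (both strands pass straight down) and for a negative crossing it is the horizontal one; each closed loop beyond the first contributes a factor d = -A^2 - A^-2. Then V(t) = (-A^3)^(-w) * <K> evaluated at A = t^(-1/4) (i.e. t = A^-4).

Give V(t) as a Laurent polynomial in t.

Reading the diagram top to bottom ('/'-over between positions i,i+1 = s_i, '\'-over = s_i^-1): braid word = s2^-1 s2^-1 s2^-1 s1 s2^-1 s2^-1 s1 s1 s3.
The presented braid s2^-1 s2^-1 s2^-1 s1 s2^-1 s2^-1 s1 s1 s3 on 4 strands reduces by inverse Markov moves (closure unchanged at each step):
  Destabilize: the word has the form β·s3 where s3 occurs only as the final letter (β ∈ B_3); drop it and the last strand → 3 strands.
Reduced to β = s2^-1 s2^-1 s2^-1 s1 s2^-1 s2^-1 s1 s1 on 3 strands, 8 crossings.
Compute on β:
Braid: s2^-1 s2^-1 s2^-1 s1 s2^-1 s2^-1 s1 s1 on 3 strands, 8 crossings.
Writhe w = (#positive) - (#negative) = 3 - 5 = -2.
State-sum expansion of <K>. There are 2^8 = 256 states.
For each crossing: s=0 is the vertical smoothing, s=1 horizontal. Crossing k contributes A^(sign_k * (1 - 2*s_k)); loop factor d = -A^2 - A^-2.
Tabulate the states by total A-exponent and number of loops L (A-exp: L × count):
  A^8: L=6 ×1
  A^6: L=5 ×8
  A^4: L=4 ×27, L=6 ×1
  A^2: L=3 ×50, L=5 ×6
  A^0: L=2 ×53, L=4 ×17
  A^-2: L=1 ×27, L=3 ×28, L=5 ×1
  A^-4: L=2 ×24, L=4 ×4
  A^-6: L=3 ×8
  A^-8: L=4 ×1
Each group contributes A^e * Σ count * d^(L-1):
Powers of d = -A^2 - A^-2: d^2 = A^4 + 2 + A^-4; d^3 = -A^6 - 3*A^2 - 3*A^-2 - A^-6; d^4 = A^8 + 4*A^4 + 6 + 4*A^-4 + A^-8; d^5 = -A^10 - 5*A^6 - 10*A^2 - 10*A^-2 - 5*A^-6 - A^-10.
  A^8 * (d^5) = -A^18 - 5*A^14 - 10*A^10 - 10*A^6 - 5*A^2 - A^-2
  A^6 * (8*d^4) = 8*A^14 + 32*A^10 + 48*A^6 + 32*A^2 + 8*A^-2
  A^4 * (27*d^3 + d^5) = -A^14 - 32*A^10 - 91*A^6 - 91*A^2 - 32*A^-2 - A^-6
  A^2 * (50*d^2 + 6*d^4) = 6*A^10 + 74*A^6 + 136*A^2 + 74*A^-2 + 6*A^-6
  A^0 * (53*d + 17*d^3) = -17*A^6 - 104*A^2 - 104*A^-2 - 17*A^-6
  A^-2 * (27 + 28*d^2 + d^4) = A^6 + 32*A^2 + 89*A^-2 + 32*A^-6 + A^-10
  A^-4 * (24*d + 4*d^3) = -4*A^2 - 36*A^-2 - 36*A^-6 - 4*A^-10
  A^-6 * (8*d^2) = 8*A^-2 + 16*A^-6 + 8*A^-10
  A^-8 * (d^3) = -A^-2 - 3*A^-6 - 3*A^-10 - A^-14
Summing the groups: <K> = -A^18 + 2*A^14 - 4*A^10 + 5*A^6 - 4*A^2 + 5*A^-2 - 3*A^-6 + 2*A^-10 - A^-14
Normalise by the writhe: (-A^3)^(-w) = (-A^3)^(2) = A^6, so f(A) = A^6 * <K> = -A^24 + 2*A^20 - 4*A^16 + 5*A^12 - 4*A^8 + 5*A^4 - 3 + 2*A^-4 - A^-8.
Substitute A = t^(-1/4), i.e. A^e → t^(-e/4): V(t) = -t^2 + 2*t - 3 + 5*t^-1 - 4*t^-2 + 5*t^-3 - 4*t^-4 + 2*t^-5 - t^-6

Answer: -t^2 + 2*t - 3 + 5*t^-1 - 4*t^-2 + 5*t^-3 - 4*t^-4 + 2*t^-5 - t^-6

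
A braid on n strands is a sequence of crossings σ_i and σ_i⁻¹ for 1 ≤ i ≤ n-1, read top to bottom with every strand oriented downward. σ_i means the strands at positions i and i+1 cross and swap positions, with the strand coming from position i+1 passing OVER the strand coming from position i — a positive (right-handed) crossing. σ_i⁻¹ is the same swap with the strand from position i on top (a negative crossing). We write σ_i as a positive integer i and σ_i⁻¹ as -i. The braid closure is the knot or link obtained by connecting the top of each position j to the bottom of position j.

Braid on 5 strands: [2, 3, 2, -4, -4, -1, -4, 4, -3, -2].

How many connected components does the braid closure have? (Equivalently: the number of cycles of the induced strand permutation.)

Track the strand permutation on 5 strands, starting from identity.
  step 1: s2 swaps positions 2,3 -> [1 3 2 4 5]
  step 2: s3 swaps positions 3,4 -> [1 3 4 2 5]
  step 3: s2 swaps positions 2,3 -> [1 4 3 2 5]
  step 4: s4^-1 swaps positions 4,5 -> [1 4 3 5 2]
  step 5: s4^-1 swaps positions 4,5 -> [1 4 3 2 5]
  step 6: s1^-1 swaps positions 1,2 -> [4 1 3 2 5]
  step 7: s4^-1 swaps positions 4,5 -> [4 1 3 5 2]
  step 8: s4 swaps positions 4,5 -> [4 1 3 2 5]
  step 9: s3^-1 swaps positions 3,4 -> [4 1 2 3 5]
  step 10: s2^-1 swaps positions 2,3 -> [4 2 1 3 5]
Final permutation (position -> original strand): [4 2 1 3 5]
Closure components = cycle count of this permutation = 3.

Answer: 3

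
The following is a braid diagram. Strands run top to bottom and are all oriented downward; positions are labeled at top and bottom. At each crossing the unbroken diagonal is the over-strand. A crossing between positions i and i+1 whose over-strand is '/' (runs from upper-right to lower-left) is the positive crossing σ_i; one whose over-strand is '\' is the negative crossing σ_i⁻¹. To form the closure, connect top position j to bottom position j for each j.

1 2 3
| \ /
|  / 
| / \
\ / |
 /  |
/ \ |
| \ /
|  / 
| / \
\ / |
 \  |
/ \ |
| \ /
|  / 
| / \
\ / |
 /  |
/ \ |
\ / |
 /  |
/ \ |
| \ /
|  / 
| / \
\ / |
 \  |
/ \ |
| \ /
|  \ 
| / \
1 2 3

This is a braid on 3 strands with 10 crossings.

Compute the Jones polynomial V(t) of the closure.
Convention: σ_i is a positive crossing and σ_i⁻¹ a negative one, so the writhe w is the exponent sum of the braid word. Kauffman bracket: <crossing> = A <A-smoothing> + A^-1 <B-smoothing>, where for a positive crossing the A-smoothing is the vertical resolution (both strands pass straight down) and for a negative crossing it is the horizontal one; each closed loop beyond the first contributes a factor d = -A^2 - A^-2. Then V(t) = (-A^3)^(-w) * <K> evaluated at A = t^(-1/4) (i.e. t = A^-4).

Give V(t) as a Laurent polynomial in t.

Reading the diagram top to bottom ('/'-over between positions i,i+1 = s_i, '\'-over = s_i^-1): braid word = s2 s1 s2 s1^-1 s2 s1 s1 s2 s1^-1 s2^-1.
The presented braid s2 s1 s2 s1^-1 s2 s1 s1 s2 s1^-1 s2^-1 on 3 strands reduces by inverse Markov moves (closure unchanged at each step):
  Deconjugate: the word is γ·β·γ⁻¹ with γ = s2 s1 (prefix) and γ⁻¹ = s1^-1 s2^-1 (suffix); strip both.
Reduced to β = s2 s1^-1 s2 s1 s1 s2 on 3 strands, 6 crossings.
Compute on β:
Braid: s2 s1^-1 s2 s1 s1 s2 on 3 strands, 6 crossings.
Writhe w = (#positive) - (#negative) = 5 - 1 = 4.
Enumerate smoothing states for the bracket polynomial. There are 2^6 = 64 states.
Smooth each crossing (0=||, 1=⌣⌢); contribution A^(Σ sign_k(1-2s_k)) * d^(L-1).
Tabulate the states by total A-exponent and number of loops L (A-exp: L × count):
  A^6: L=2 ×1
  A^4: L=1 ×3, L=3 ×3
  A^2: L=2 ×14, L=4 ×1
  A^0: L=1 ×10, L=3 ×10
  A^-2: L=2 ×13, L=4 ×2
  A^-4: L=3 ×6
  A^-6: L=4 ×1
Each group contributes A^e * Σ count * d^(L-1):
Powers of d = -A^2 - A^-2: d^2 = A^4 + 2 + A^-4; d^3 = -A^6 - 3*A^2 - 3*A^-2 - A^-6.
  A^6 * (d) = -A^8 - A^4
  A^4 * (3 + 3*d^2) = 3*A^8 + 9*A^4 + 3
  A^2 * (14*d + d^3) = -A^8 - 17*A^4 - 17 - A^-4
  A^0 * (10 + 10*d^2) = 10*A^4 + 30 + 10*A^-4
  A^-2 * (13*d + 2*d^3) = -2*A^4 - 19 - 19*A^-4 - 2*A^-8
  A^-4 * (6*d^2) = 6 + 12*A^-4 + 6*A^-8
  A^-6 * (d^3) = -1 - 3*A^-4 - 3*A^-8 - A^-12
Summing the groups: <K> = A^8 - A^4 + 2 - A^-4 + A^-8 - A^-12
Normalise by the writhe: (-A^3)^(-w) = (-A^3)^(-4) = A^-12, so f(A) = A^-12 * <K> = A^-4 - A^-8 + 2*A^-12 - A^-16 + A^-20 - A^-24.
Substitute A = t^(-1/4), i.e. A^e → t^(-e/4): V(t) = -t^6 + t^5 - t^4 + 2*t^3 - t^2 + t

Answer: -t^6 + t^5 - t^4 + 2*t^3 - t^2 + t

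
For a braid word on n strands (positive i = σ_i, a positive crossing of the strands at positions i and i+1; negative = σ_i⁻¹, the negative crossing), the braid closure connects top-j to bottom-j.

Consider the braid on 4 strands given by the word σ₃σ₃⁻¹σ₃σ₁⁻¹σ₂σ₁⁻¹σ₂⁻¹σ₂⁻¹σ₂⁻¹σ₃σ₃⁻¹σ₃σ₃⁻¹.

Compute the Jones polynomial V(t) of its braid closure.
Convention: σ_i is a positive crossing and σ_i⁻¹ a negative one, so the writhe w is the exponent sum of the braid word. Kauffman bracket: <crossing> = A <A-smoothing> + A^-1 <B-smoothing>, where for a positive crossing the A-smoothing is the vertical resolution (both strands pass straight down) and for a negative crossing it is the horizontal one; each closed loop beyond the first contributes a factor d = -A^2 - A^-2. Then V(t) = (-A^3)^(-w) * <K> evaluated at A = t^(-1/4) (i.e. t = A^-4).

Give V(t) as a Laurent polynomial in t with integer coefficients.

t^-1 - t^-2 + 2*t^-3 - t^-4 + t^-5 - t^-6

Derivation:
The presented braid s3 s3^-1 s3 s1^-1 s2 s1^-1 s2^-1 s2^-1 s2^-1 s3 s3^-1 s3 s3^-1 on 4 strands reduces by inverse Markov moves (closure unchanged at each step):
  Deconjugate: the word is γ·β·γ⁻¹ with γ = s3 s3^-1 (prefix) and γ⁻¹ = s3 s3^-1 (suffix); strip both.
  Deconjugate: the word is γ·β·γ⁻¹ with γ = s3 (prefix) and γ⁻¹ = s3^-1 (suffix); strip both.
  Destabilize: the word has the form β·s3 where s3 occurs only as the final letter (β ∈ B_3); drop it and the last strand → 3 strands.
Reduced to β = s1^-1 s2 s1^-1 s2^-1 s2^-1 s2^-1 on 3 strands, 6 crossings.
Compute on β:
Braid: s1^-1 s2 s1^-1 s2^-1 s2^-1 s2^-1 on 3 strands, 6 crossings.
Writhe w = (#positive) - (#negative) = 1 - 5 = -4.
Computing the Kauffman bracket via state sum. There are 2^6 = 64 states.
For each crossing: s=0 is the vertical smoothing, s=1 horizontal. Crossing k contributes A^(sign_k * (1 - 2*s_k)); loop factor d = -A^2 - A^-2.
Tabulate the states by total A-exponent and number of loops L (A-exp: L × count):
  A^6: L=4 ×1
  A^4: L=3 ×6
  A^2: L=2 ×12, L=4 ×3
  A^0: L=1 ×9, L=3 ×10, L=5 ×1
  A^-2: L=2 ×12, L=4 ×3
  A^-4: L=1 ×2, L=3 ×4
  A^-6: L=2 ×1
Each group contributes A^e * Σ count * d^(L-1):
Powers of d = -A^2 - A^-2: d^2 = A^4 + 2 + A^-4; d^3 = -A^6 - 3*A^2 - 3*A^-2 - A^-6; d^4 = A^8 + 4*A^4 + 6 + 4*A^-4 + A^-8.
  A^6 * (d^3) = -A^12 - 3*A^8 - 3*A^4 - 1
  A^4 * (6*d^2) = 6*A^8 + 12*A^4 + 6
  A^2 * (12*d + 3*d^3) = -3*A^8 - 21*A^4 - 21 - 3*A^-4
  A^0 * (9 + 10*d^2 + d^4) = A^8 + 14*A^4 + 35 + 14*A^-4 + A^-8
  A^-2 * (12*d + 3*d^3) = -3*A^4 - 21 - 21*A^-4 - 3*A^-8
  A^-4 * (2 + 4*d^2) = 4 + 10*A^-4 + 4*A^-8
  A^-6 * (d) = -A^-4 - A^-8
Summing the groups: <K> = -A^12 + A^8 - A^4 + 2 - A^-4 + A^-8
Normalise by the writhe: (-A^3)^(-w) = (-A^3)^(4) = A^12, so f(A) = A^12 * <K> = -A^24 + A^20 - A^16 + 2*A^12 - A^8 + A^4.
Substitute A = t^(-1/4), i.e. A^e → t^(-e/4): V(t) = t^-1 - t^-2 + 2*t^-3 - t^-4 + t^-5 - t^-6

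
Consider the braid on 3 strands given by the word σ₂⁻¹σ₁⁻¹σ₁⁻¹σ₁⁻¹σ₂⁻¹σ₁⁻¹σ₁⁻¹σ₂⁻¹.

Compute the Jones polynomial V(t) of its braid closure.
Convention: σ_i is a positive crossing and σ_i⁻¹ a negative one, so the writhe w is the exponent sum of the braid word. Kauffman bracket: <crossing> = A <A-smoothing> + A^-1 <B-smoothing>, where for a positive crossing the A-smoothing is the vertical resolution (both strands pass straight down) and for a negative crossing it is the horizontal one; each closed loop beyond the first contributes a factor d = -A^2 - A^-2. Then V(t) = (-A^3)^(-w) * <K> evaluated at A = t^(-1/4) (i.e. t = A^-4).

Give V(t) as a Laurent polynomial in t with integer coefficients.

Braid: s2^-1 s1^-1 s1^-1 s1^-1 s2^-1 s1^-1 s1^-1 s2^-1 on 3 strands, 8 crossings.
Writhe w = (#positive) - (#negative) = 0 - 8 = -8.
Computing the Kauffman bracket via state sum. There are 2^8 = 256 states.
Smooth each crossing (0=||, 1=⌣⌢); contribution A^(Σ sign_k(1-2s_k)) * d^(L-1).
Tabulate the states by total A-exponent and number of loops L (A-exp: L × count):
  A^8: L=5 ×1
  A^6: L=4 ×7, L=6 ×1
  A^4: L=3 ×19, L=5 ×9
  A^2: L=2 ×24, L=4 ×31, L=6 ×1
  A^0: L=1 ×12, L=3 ×53, L=5 ×5
  A^-2: L=2 ×45, L=4 ×11
  A^-4: L=1 ×15, L=3 ×13
  A^-6: L=2 ×8
  A^-8: L=3 ×1
Each group contributes A^e * Σ count * d^(L-1):
Powers of d = -A^2 - A^-2: d^2 = A^4 + 2 + A^-4; d^3 = -A^6 - 3*A^2 - 3*A^-2 - A^-6; d^4 = A^8 + 4*A^4 + 6 + 4*A^-4 + A^-8; d^5 = -A^10 - 5*A^6 - 10*A^2 - 10*A^-2 - 5*A^-6 - A^-10.
  A^8 * (d^4) = A^16 + 4*A^12 + 6*A^8 + 4*A^4 + 1
  A^6 * (7*d^3 + d^5) = -A^16 - 12*A^12 - 31*A^8 - 31*A^4 - 12 - A^-4
  A^4 * (19*d^2 + 9*d^4) = 9*A^12 + 55*A^8 + 92*A^4 + 55 + 9*A^-4
  A^2 * (24*d + 31*d^3 + d^5) = -A^12 - 36*A^8 - 127*A^4 - 127 - 36*A^-4 - A^-8
  A^0 * (12 + 53*d^2 + 5*d^4) = 5*A^8 + 73*A^4 + 148 + 73*A^-4 + 5*A^-8
  A^-2 * (45*d + 11*d^3) = -11*A^4 - 78 - 78*A^-4 - 11*A^-8
  A^-4 * (15 + 13*d^2) = 13 + 41*A^-4 + 13*A^-8
  A^-6 * (8*d) = -8*A^-4 - 8*A^-8
  A^-8 * (d^2) = A^-4 + 2*A^-8 + A^-12
Summing the groups: <K> = -A^8 + A^-4 + A^-12
Normalise by the writhe: (-A^3)^(-w) = (-A^3)^(8) = A^24, so f(A) = A^24 * <K> = -A^32 + A^20 + A^12.
Substitute A = t^(-1/4), i.e. A^e → t^(-e/4): V(t) = t^-3 + t^-5 - t^-8

Answer: t^-3 + t^-5 - t^-8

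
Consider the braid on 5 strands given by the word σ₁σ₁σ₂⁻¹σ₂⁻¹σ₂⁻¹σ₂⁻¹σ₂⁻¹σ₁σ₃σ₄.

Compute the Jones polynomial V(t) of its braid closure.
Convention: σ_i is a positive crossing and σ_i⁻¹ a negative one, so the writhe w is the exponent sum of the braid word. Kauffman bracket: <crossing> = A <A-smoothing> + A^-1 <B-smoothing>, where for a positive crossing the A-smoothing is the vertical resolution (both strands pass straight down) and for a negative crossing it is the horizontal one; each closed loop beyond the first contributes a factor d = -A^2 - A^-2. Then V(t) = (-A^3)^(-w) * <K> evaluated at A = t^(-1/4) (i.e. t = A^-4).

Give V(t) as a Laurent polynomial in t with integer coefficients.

The presented braid s1 s1 s2^-1 s2^-1 s2^-1 s2^-1 s2^-1 s1 s3 s4 on 5 strands reduces by inverse Markov moves (closure unchanged at each step):
  Destabilize: the word has the form β·s4 where s4 occurs only as the final letter (β ∈ B_4); drop it and the last strand → 4 strands.
  Destabilize: the word has the form β·s3 where s3 occurs only as the final letter (β ∈ B_3); drop it and the last strand → 3 strands.
Reduced to β = s1 s1 s2^-1 s2^-1 s2^-1 s2^-1 s2^-1 s1 on 3 strands, 8 crossings.
Compute on β:
Braid: s1 s1 s2^-1 s2^-1 s2^-1 s2^-1 s2^-1 s1 on 3 strands, 8 crossings.
Writhe w = (#positive) - (#negative) = 3 - 5 = -2.
State-sum expansion of <K>. There are 2^8 = 256 states.
Smooth each crossing (0=||, 1=⌣⌢); contribution A^(Σ sign_k(1-2s_k)) * d^(L-1).
Tabulate the states by total A-exponent and number of loops L (A-exp: L × count):
  A^8: L=6 ×1
  A^6: L=5 ×8
  A^4: L=4 ×25, L=6 ×3
  A^2: L=3 ×40, L=5 ×15, L=7 ×1
  A^0: L=2 ×35, L=4 ×30, L=6 ×5
  A^-2: L=1 ×15, L=3 ×31, L=5 ×10
  A^-4: L=2 ×18, L=4 ×10
  A^-6: L=3 ×8
  A^-8: L=4 ×1
Each group contributes A^e * Σ count * d^(L-1):
Powers of d = -A^2 - A^-2: d^2 = A^4 + 2 + A^-4; d^3 = -A^6 - 3*A^2 - 3*A^-2 - A^-6; d^4 = A^8 + 4*A^4 + 6 + 4*A^-4 + A^-8; d^5 = -A^10 - 5*A^6 - 10*A^2 - 10*A^-2 - 5*A^-6 - A^-10; d^6 = A^12 + 6*A^8 + 15*A^4 + 20 + 15*A^-4 + 6*A^-8 + A^-12.
  A^8 * (d^5) = -A^18 - 5*A^14 - 10*A^10 - 10*A^6 - 5*A^2 - A^-2
  A^6 * (8*d^4) = 8*A^14 + 32*A^10 + 48*A^6 + 32*A^2 + 8*A^-2
  A^4 * (25*d^3 + 3*d^5) = -3*A^14 - 40*A^10 - 105*A^6 - 105*A^2 - 40*A^-2 - 3*A^-6
  A^2 * (40*d^2 + 15*d^4 + d^6) = A^14 + 21*A^10 + 115*A^6 + 190*A^2 + 115*A^-2 + 21*A^-6 + A^-10
  A^0 * (35*d + 30*d^3 + 5*d^5) = -5*A^10 - 55*A^6 - 175*A^2 - 175*A^-2 - 55*A^-6 - 5*A^-10
  A^-2 * (15 + 31*d^2 + 10*d^4) = 10*A^6 + 71*A^2 + 137*A^-2 + 71*A^-6 + 10*A^-10
  A^-4 * (18*d + 10*d^3) = -10*A^2 - 48*A^-2 - 48*A^-6 - 10*A^-10
  A^-6 * (8*d^2) = 8*A^-2 + 16*A^-6 + 8*A^-10
  A^-8 * (d^3) = -A^-2 - 3*A^-6 - 3*A^-10 - A^-14
Summing the groups: <K> = -A^18 + A^14 - 2*A^10 + 3*A^6 - 2*A^2 + 3*A^-2 - A^-6 + A^-10 - A^-14
Normalise by the writhe: (-A^3)^(-w) = (-A^3)^(2) = A^6, so f(A) = A^6 * <K> = -A^24 + A^20 - 2*A^16 + 3*A^12 - 2*A^8 + 3*A^4 - 1 + A^-4 - A^-8.
Substitute A = t^(-1/4), i.e. A^e → t^(-e/4): V(t) = -t^2 + t - 1 + 3*t^-1 - 2*t^-2 + 3*t^-3 - 2*t^-4 + t^-5 - t^-6

Answer: -t^2 + t - 1 + 3*t^-1 - 2*t^-2 + 3*t^-3 - 2*t^-4 + t^-5 - t^-6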